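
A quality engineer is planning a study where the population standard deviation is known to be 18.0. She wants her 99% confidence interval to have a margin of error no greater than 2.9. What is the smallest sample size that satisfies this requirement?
n ≥ 256

For margin E ≤ 2.9:
n ≥ (z* · σ / E)²
n ≥ (2.576 · 18.0 / 2.9)²
n ≥ 255.65

Minimum n = 256 (rounding up)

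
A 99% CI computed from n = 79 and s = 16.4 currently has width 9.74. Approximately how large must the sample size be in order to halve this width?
n ≈ 316

CI width ∝ 1/√n
To reduce width by factor 2, need √n to grow by 2 → need 2² = 4 times as many samples.

Current: n = 79, width = 9.74
New: n = 316, width ≈ 4.78

Width reduced by factor of 9.74/4.78 = 2.04.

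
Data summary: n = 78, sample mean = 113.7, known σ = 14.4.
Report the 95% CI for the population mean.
(110.50, 116.90)

z-interval (σ known):
z* = 1.960 for 95% confidence

Margin of error = z* · σ/√n = 1.960 · 14.4/√78 = 3.20

CI: (113.7 - 3.20, 113.7 + 3.20) = (110.50, 116.90)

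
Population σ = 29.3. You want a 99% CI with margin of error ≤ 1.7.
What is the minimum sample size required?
n ≥ 1972

For margin E ≤ 1.7:
n ≥ (z* · σ / E)²
n ≥ (2.576 · 29.3 / 1.7)²
n ≥ 1971.19

Minimum n = 1972 (rounding up)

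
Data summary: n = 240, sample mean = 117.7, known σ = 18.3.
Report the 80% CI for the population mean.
(116.19, 119.21)

z-interval (σ known):
z* = 1.282 for 80% confidence

Margin of error = z* · σ/√n = 1.282 · 18.3/√240 = 1.51

CI: (117.7 - 1.51, 117.7 + 1.51) = (116.19, 119.21)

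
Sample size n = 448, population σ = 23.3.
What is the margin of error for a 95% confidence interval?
Margin of error = 2.16

Margin of error = z* · σ/√n
= 1.960 · 23.3/√448
= 1.960 · 23.3/21.1660
= 2.16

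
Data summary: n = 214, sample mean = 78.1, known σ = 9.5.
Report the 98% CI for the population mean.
(76.59, 79.61)

z-interval (σ known):
z* = 2.326 for 98% confidence

Margin of error = z* · σ/√n = 2.326 · 9.5/√214 = 1.51

CI: (78.1 - 1.51, 78.1 + 1.51) = (76.59, 79.61)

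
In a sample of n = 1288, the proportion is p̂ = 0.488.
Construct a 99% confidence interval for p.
(0.452, 0.524)

Proportion CI:
SE = √(p̂(1-p̂)/n) = √(0.488 · 0.512 / 1288) = 0.01393

z* = 2.576
Margin = z* · SE = 2.576 · 0.01393 = 0.0359

CI: 0.488 ± 0.0359 = (0.452, 0.524)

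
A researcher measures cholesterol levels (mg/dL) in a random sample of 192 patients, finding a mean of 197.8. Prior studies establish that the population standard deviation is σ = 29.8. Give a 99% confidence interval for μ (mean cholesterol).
(192.26, 203.34)

z-interval (σ known):
z* = 2.576 for 99% confidence

Margin of error = z* · σ/√n = 2.576 · 29.8/√192 = 5.54

CI: (197.8 - 5.54, 197.8 + 5.54) = (192.26, 203.34)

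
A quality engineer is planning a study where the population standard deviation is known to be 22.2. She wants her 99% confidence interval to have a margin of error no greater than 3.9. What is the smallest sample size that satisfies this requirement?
n ≥ 216

For margin E ≤ 3.9:
n ≥ (z* · σ / E)²
n ≥ (2.576 · 22.2 / 3.9)²
n ≥ 215.01

Minimum n = 216 (rounding up)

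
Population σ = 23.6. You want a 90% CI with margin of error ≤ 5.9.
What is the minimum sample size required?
n ≥ 44

For margin E ≤ 5.9:
n ≥ (z* · σ / E)²
n ≥ (1.645 · 23.6 / 5.9)²
n ≥ 43.30

Minimum n = 44 (rounding up)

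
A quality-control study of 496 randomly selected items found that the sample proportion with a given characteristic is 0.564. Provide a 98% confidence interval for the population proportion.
(0.512, 0.616)

Proportion CI:
SE = √(p̂(1-p̂)/n) = √(0.564 · 0.436 / 496) = 0.02227

z* = 2.326
Margin = z* · SE = 2.326 · 0.02227 = 0.0518

CI: 0.564 ± 0.0518 = (0.512, 0.616)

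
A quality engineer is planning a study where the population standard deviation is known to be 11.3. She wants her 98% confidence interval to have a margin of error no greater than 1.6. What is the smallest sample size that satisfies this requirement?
n ≥ 270

For margin E ≤ 1.6:
n ≥ (z* · σ / E)²
n ≥ (2.326 · 11.3 / 1.6)²
n ≥ 269.86

Minimum n = 270 (rounding up)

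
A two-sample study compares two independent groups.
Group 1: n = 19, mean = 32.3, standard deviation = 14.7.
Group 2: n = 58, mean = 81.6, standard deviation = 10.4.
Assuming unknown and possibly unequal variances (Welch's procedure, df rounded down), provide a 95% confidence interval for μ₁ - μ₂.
(-56.81, -41.79)

Difference: x̄₁ - x̄₂ = -49.30
SE = √(s₁²/n₁ + s₂²/n₂) = √(14.7²/19 + 10.4²/58) = 3.6384
df = 24.18 → 24 (Welch–Satterthwaite, rounded down)
t* = 2.064

CI: -49.30 ± 2.064 · 3.6384 = -49.30 ± 7.51 = (-56.81, -41.79)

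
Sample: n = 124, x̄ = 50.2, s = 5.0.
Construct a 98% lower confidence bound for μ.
μ ≥ 49.27

Lower bound (one-sided):
t* = 2.076 (one-sided for 98%)
Lower bound = x̄ - t* · s/√n = 50.2 - 2.076 · 5.0/√124 = 49.27

We are 98% confident that μ ≥ 49.27.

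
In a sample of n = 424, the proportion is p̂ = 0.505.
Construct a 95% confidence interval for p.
(0.457, 0.553)

Proportion CI:
SE = √(p̂(1-p̂)/n) = √(0.505 · 0.495 / 424) = 0.02428

z* = 1.960
Margin = z* · SE = 1.960 · 0.02428 = 0.0476

CI: 0.505 ± 0.0476 = (0.457, 0.553)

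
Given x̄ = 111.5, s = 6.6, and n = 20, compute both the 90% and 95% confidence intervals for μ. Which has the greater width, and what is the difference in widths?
95% CI is wider by 1.08

df = 19
90% CI: t* = 1.729, (108.95, 114.05), width = 2 · t* · s/√n = 5.10
95% CI: t* = 2.093, (108.41, 114.59), width = 2 · t* · s/√n = 6.18

The 95% CI is wider by 6.18 - 5.10 = 1.08.
Higher confidence requires a wider interval.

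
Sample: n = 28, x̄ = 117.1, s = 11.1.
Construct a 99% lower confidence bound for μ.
μ ≥ 111.91

Lower bound (one-sided):
t* = 2.473 (one-sided for 99%)
Lower bound = x̄ - t* · s/√n = 117.1 - 2.473 · 11.1/√28 = 111.91

We are 99% confident that μ ≥ 111.91.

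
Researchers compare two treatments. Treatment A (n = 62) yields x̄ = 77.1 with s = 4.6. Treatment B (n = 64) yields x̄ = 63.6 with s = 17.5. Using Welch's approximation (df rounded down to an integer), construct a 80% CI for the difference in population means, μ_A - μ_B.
(10.57, 16.43)

Difference: x̄₁ - x̄₂ = 13.50
SE = √(s₁²/n₁ + s₂²/n₂) = √(4.6²/62 + 17.5²/64) = 2.2642
df = 71.93 → 71 (Welch–Satterthwaite, rounded down)
t* = 1.294

CI: 13.50 ± 1.294 · 2.2642 = 13.50 ± 2.93 = (10.57, 16.43)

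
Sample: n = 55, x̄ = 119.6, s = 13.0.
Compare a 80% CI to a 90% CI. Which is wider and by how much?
90% CI is wider by 1.32

df = 54
80% CI: t* = 1.297, (117.33, 121.87), width = 2 · t* · s/√n = 4.55
90% CI: t* = 1.674, (116.67, 122.53), width = 2 · t* · s/√n = 5.87

The 90% CI is wider by 5.87 - 4.55 = 1.32.
Higher confidence requires a wider interval.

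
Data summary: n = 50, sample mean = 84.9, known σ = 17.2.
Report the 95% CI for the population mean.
(80.13, 89.67)

z-interval (σ known):
z* = 1.960 for 95% confidence

Margin of error = z* · σ/√n = 1.960 · 17.2/√50 = 4.77

CI: (84.9 - 4.77, 84.9 + 4.77) = (80.13, 89.67)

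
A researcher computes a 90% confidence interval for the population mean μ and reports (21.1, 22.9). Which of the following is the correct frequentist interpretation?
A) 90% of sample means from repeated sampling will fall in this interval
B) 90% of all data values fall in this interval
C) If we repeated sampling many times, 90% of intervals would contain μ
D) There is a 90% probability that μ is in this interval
C

A) Wrong — coverage applies to intervals containing μ, not to future x̄ values.
B) Wrong — a CI is about the parameter μ, not individual data values.
C) Correct — this is the frequentist long-run coverage interpretation.
D) Wrong — μ is fixed; the randomness lives in the interval, not in μ.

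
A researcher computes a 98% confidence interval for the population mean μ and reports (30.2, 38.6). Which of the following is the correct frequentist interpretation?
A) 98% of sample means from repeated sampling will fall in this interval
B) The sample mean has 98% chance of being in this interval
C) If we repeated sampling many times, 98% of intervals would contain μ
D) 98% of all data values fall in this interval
C

A) Wrong — coverage applies to intervals containing μ, not to future x̄ values.
B) Wrong — x̄ is observed and sits in the interval by construction.
C) Correct — this is the frequentist long-run coverage interpretation.
D) Wrong — a CI is about the parameter μ, not individual data values.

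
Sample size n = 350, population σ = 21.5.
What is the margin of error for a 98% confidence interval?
Margin of error = 2.67

Margin of error = z* · σ/√n
= 2.326 · 21.5/√350
= 2.326 · 21.5/18.7083
= 2.67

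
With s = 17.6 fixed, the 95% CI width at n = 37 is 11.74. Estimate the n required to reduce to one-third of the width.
n ≈ 333

CI width ∝ 1/√n
To reduce width by factor 3, need √n to grow by 3 → need 3² = 9 times as many samples.

Current: n = 37, width = 11.74
New: n = 333, width ≈ 3.79

Width reduced by factor of 11.74/3.79 = 3.10.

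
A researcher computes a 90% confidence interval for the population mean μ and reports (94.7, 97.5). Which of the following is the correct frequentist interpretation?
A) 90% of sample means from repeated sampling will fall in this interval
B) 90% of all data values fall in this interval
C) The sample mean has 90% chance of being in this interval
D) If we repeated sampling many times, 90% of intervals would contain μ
D

A) Wrong — coverage applies to intervals containing μ, not to future x̄ values.
B) Wrong — a CI is about the parameter μ, not individual data values.
C) Wrong — x̄ is observed and sits in the interval by construction.
D) Correct — this is the frequentist long-run coverage interpretation.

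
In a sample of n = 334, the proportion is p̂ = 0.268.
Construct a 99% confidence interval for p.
(0.206, 0.330)

Proportion CI:
SE = √(p̂(1-p̂)/n) = √(0.268 · 0.732 / 334) = 0.02424

z* = 2.576
Margin = z* · SE = 2.576 · 0.02424 = 0.0624

CI: 0.268 ± 0.0624 = (0.206, 0.330)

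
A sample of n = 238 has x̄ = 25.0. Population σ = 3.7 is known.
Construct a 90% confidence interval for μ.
(24.61, 25.39)

z-interval (σ known):
z* = 1.645 for 90% confidence

Margin of error = z* · σ/√n = 1.645 · 3.7/√238 = 0.39

CI: (25.0 - 0.39, 25.0 + 0.39) = (24.61, 25.39)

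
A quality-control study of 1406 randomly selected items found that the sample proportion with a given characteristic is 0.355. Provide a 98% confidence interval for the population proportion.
(0.325, 0.385)

Proportion CI:
SE = √(p̂(1-p̂)/n) = √(0.355 · 0.645 / 1406) = 0.01276

z* = 2.326
Margin = z* · SE = 2.326 · 0.01276 = 0.0297

CI: 0.355 ± 0.0297 = (0.325, 0.385)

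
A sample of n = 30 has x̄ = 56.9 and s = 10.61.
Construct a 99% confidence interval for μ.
(51.56, 62.24)

t-interval (σ unknown):
df = n - 1 = 29
t* = 2.756 for 99% confidence

Margin of error = t* · s/√n = 2.756 · 10.61/√30 = 5.34

CI: (51.56, 62.24)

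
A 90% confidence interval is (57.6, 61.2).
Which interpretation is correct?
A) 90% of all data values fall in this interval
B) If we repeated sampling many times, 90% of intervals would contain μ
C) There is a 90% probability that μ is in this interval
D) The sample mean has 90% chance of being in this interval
B

A) Wrong — a CI is about the parameter μ, not individual data values.
B) Correct — this is the frequentist long-run coverage interpretation.
C) Wrong — μ is fixed; the randomness lives in the interval, not in μ.
D) Wrong — x̄ is observed and sits in the interval by construction.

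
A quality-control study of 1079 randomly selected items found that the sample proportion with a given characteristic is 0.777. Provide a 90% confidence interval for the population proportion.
(0.756, 0.798)

Proportion CI:
SE = √(p̂(1-p̂)/n) = √(0.777 · 0.223 / 1079) = 0.01267

z* = 1.645
Margin = z* · SE = 1.645 · 0.01267 = 0.0208

CI: 0.777 ± 0.0208 = (0.756, 0.798)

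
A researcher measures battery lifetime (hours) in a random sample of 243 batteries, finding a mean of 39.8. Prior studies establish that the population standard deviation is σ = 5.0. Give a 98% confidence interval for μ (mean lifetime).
(39.05, 40.55)

z-interval (σ known):
z* = 2.326 for 98% confidence

Margin of error = z* · σ/√n = 2.326 · 5.0/√243 = 0.75

CI: (39.8 - 0.75, 39.8 + 0.75) = (39.05, 40.55)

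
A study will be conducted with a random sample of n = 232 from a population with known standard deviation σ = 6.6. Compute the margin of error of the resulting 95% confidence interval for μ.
Margin of error = 0.85

Margin of error = z* · σ/√n
= 1.960 · 6.6/√232
= 1.960 · 6.6/15.2315
= 0.85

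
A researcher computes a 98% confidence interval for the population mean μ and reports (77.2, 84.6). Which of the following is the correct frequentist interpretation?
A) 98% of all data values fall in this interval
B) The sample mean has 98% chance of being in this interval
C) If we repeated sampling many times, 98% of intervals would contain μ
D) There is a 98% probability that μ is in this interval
C

A) Wrong — a CI is about the parameter μ, not individual data values.
B) Wrong — x̄ is observed and sits in the interval by construction.
C) Correct — this is the frequentist long-run coverage interpretation.
D) Wrong — μ is fixed; the randomness lives in the interval, not in μ.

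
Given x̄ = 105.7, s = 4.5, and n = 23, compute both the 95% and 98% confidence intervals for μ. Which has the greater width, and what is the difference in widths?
98% CI is wider by 0.82

df = 22
95% CI: t* = 2.074, (103.75, 107.65), width = 2 · t* · s/√n = 3.89
98% CI: t* = 2.508, (103.35, 108.05), width = 2 · t* · s/√n = 4.71

The 98% CI is wider by 4.71 - 3.89 = 0.82.
Higher confidence requires a wider interval.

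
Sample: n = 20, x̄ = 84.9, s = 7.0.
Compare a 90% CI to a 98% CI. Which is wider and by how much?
98% CI is wider by 2.54

df = 19
90% CI: t* = 1.729, (82.19, 87.61), width = 2 · t* · s/√n = 5.41
98% CI: t* = 2.539, (80.93, 88.87), width = 2 · t* · s/√n = 7.95

The 98% CI is wider by 7.95 - 5.41 = 2.54.
Higher confidence requires a wider interval.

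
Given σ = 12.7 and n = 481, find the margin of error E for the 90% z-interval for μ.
Margin of error = 0.95

Margin of error = z* · σ/√n
= 1.645 · 12.7/√481
= 1.645 · 12.7/21.9317
= 0.95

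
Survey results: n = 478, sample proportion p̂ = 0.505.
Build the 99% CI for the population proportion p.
(0.446, 0.564)

Proportion CI:
SE = √(p̂(1-p̂)/n) = √(0.505 · 0.495 / 478) = 0.02287

z* = 2.576
Margin = z* · SE = 2.576 · 0.02287 = 0.0589

CI: 0.505 ± 0.0589 = (0.446, 0.564)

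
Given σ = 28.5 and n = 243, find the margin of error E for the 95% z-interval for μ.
Margin of error = 3.58

Margin of error = z* · σ/√n
= 1.960 · 28.5/√243
= 1.960 · 28.5/15.5885
= 3.58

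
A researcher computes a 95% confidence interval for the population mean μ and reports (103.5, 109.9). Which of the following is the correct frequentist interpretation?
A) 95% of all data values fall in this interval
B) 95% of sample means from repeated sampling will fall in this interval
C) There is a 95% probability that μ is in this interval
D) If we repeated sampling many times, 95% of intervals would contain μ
D

A) Wrong — a CI is about the parameter μ, not individual data values.
B) Wrong — coverage applies to intervals containing μ, not to future x̄ values.
C) Wrong — μ is fixed; the randomness lives in the interval, not in μ.
D) Correct — this is the frequentist long-run coverage interpretation.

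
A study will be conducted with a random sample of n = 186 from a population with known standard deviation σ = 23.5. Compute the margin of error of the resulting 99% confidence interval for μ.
Margin of error = 4.44

Margin of error = z* · σ/√n
= 2.576 · 23.5/√186
= 2.576 · 23.5/13.6382
= 4.44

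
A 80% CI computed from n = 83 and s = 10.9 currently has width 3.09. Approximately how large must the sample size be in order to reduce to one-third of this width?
n ≈ 747

CI width ∝ 1/√n
To reduce width by factor 3, need √n to grow by 3 → need 3² = 9 times as many samples.

Current: n = 83, width = 3.09
New: n = 747, width ≈ 1.02

Width reduced by factor of 3.09/1.02 = 3.03.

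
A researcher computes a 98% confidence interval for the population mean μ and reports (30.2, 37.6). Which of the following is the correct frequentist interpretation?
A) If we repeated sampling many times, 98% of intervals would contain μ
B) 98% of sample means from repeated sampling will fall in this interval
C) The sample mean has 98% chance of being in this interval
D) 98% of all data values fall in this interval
A

A) Correct — this is the frequentist long-run coverage interpretation.
B) Wrong — coverage applies to intervals containing μ, not to future x̄ values.
C) Wrong — x̄ is observed and sits in the interval by construction.
D) Wrong — a CI is about the parameter μ, not individual data values.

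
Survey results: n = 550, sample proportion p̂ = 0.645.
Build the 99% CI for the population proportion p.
(0.592, 0.698)

Proportion CI:
SE = √(p̂(1-p̂)/n) = √(0.645 · 0.355 / 550) = 0.02040

z* = 2.576
Margin = z* · SE = 2.576 · 0.02040 = 0.0526

CI: 0.645 ± 0.0526 = (0.592, 0.698)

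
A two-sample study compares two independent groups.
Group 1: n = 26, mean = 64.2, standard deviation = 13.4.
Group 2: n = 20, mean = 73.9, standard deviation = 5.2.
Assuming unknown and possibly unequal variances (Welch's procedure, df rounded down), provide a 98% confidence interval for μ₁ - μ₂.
(-16.71, -2.69)

Difference: x̄₁ - x̄₂ = -9.70
SE = √(s₁²/n₁ + s₂²/n₂) = √(13.4²/26 + 5.2²/20) = 2.8737
df = 34.03 → 34 (Welch–Satterthwaite, rounded down)
t* = 2.441

CI: -9.70 ± 2.441 · 2.8737 = -9.70 ± 7.01 = (-16.71, -2.69)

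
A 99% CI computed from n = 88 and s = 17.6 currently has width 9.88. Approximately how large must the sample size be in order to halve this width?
n ≈ 352

CI width ∝ 1/√n
To reduce width by factor 2, need √n to grow by 2 → need 2² = 4 times as many samples.

Current: n = 88, width = 9.88
New: n = 352, width ≈ 4.86

Width reduced by factor of 9.88/4.86 = 2.03.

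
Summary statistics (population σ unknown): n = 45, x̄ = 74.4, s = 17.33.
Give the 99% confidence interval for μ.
(67.45, 81.35)

t-interval (σ unknown):
df = n - 1 = 44
t* = 2.692 for 99% confidence

Margin of error = t* · s/√n = 2.692 · 17.33/√45 = 6.95

CI: (67.45, 81.35)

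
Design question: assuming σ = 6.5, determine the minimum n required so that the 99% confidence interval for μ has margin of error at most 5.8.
n ≥ 9

For margin E ≤ 5.8:
n ≥ (z* · σ / E)²
n ≥ (2.576 · 6.5 / 5.8)²
n ≥ 8.33

Minimum n = 9 (rounding up)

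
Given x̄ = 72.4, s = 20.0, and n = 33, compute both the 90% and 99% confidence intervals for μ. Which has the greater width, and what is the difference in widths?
99% CI is wider by 7.26

df = 32
90% CI: t* = 1.694, (66.50, 78.30), width = 2 · t* · s/√n = 11.80
99% CI: t* = 2.738, (62.87, 81.93), width = 2 · t* · s/√n = 19.06

The 99% CI is wider by 19.06 - 11.80 = 7.26.
Higher confidence requires a wider interval.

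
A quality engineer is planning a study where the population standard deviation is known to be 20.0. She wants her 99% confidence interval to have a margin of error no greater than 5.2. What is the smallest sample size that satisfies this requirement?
n ≥ 99

For margin E ≤ 5.2:
n ≥ (z* · σ / E)²
n ≥ (2.576 · 20.0 / 5.2)²
n ≥ 98.16

Minimum n = 99 (rounding up)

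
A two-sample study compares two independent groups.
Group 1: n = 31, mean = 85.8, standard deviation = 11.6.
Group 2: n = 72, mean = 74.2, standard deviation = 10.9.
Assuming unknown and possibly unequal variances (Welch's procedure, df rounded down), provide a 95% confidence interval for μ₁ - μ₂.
(6.69, 16.51)

Difference: x̄₁ - x̄₂ = 11.60
SE = √(s₁²/n₁ + s₂²/n₂) = √(11.6²/31 + 10.9²/72) = 2.4476
df = 53.86 → 53 (Welch–Satterthwaite, rounded down)
t* = 2.006

CI: 11.60 ± 2.006 · 2.4476 = 11.60 ± 4.91 = (6.69, 16.51)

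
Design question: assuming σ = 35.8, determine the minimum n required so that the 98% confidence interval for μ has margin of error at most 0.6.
n ≥ 19262

For margin E ≤ 0.6:
n ≥ (z* · σ / E)²
n ≥ (2.326 · 35.8 / 0.6)²
n ≥ 19261.18

Minimum n = 19262 (rounding up)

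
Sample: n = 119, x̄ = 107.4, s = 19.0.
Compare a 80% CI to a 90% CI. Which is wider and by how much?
90% CI is wider by 1.29

df = 118
80% CI: t* = 1.289, (105.15, 109.65), width = 2 · t* · s/√n = 4.49
90% CI: t* = 1.658, (104.51, 110.29), width = 2 · t* · s/√n = 5.78

The 90% CI is wider by 5.78 - 4.49 = 1.29.
Higher confidence requires a wider interval.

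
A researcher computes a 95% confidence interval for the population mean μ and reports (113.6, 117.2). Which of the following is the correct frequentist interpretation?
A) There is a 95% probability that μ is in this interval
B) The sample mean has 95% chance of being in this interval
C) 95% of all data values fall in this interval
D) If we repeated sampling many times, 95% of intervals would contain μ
D

A) Wrong — μ is fixed; the randomness lives in the interval, not in μ.
B) Wrong — x̄ is observed and sits in the interval by construction.
C) Wrong — a CI is about the parameter μ, not individual data values.
D) Correct — this is the frequentist long-run coverage interpretation.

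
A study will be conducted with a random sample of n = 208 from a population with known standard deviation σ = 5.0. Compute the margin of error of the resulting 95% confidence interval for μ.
Margin of error = 0.68

Margin of error = z* · σ/√n
= 1.960 · 5.0/√208
= 1.960 · 5.0/14.4222
= 0.68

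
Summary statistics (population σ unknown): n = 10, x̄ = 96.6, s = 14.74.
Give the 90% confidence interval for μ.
(88.06, 105.14)

t-interval (σ unknown):
df = n - 1 = 9
t* = 1.833 for 90% confidence

Margin of error = t* · s/√n = 1.833 · 14.74/√10 = 8.54

CI: (88.06, 105.14)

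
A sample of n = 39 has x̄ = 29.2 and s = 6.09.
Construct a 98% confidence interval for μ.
(26.83, 31.57)

t-interval (σ unknown):
df = n - 1 = 38
t* = 2.429 for 98% confidence

Margin of error = t* · s/√n = 2.429 · 6.09/√39 = 2.37

CI: (26.83, 31.57)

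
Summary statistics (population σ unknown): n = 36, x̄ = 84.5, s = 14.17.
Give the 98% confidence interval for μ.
(78.74, 90.26)

t-interval (σ unknown):
df = n - 1 = 35
t* = 2.438 for 98% confidence

Margin of error = t* · s/√n = 2.438 · 14.17/√36 = 5.76

CI: (78.74, 90.26)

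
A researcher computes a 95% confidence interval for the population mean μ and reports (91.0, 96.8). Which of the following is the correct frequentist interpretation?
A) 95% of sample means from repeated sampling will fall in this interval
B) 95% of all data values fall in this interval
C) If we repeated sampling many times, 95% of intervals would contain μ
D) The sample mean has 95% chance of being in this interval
C

A) Wrong — coverage applies to intervals containing μ, not to future x̄ values.
B) Wrong — a CI is about the parameter μ, not individual data values.
C) Correct — this is the frequentist long-run coverage interpretation.
D) Wrong — x̄ is observed and sits in the interval by construction.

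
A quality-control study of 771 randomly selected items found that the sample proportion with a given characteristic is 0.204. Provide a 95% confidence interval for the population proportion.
(0.176, 0.232)

Proportion CI:
SE = √(p̂(1-p̂)/n) = √(0.204 · 0.796 / 771) = 0.01451

z* = 1.960
Margin = z* · SE = 1.960 · 0.01451 = 0.0284

CI: 0.204 ± 0.0284 = (0.176, 0.232)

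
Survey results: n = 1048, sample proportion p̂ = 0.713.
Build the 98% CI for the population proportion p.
(0.680, 0.746)

Proportion CI:
SE = √(p̂(1-p̂)/n) = √(0.713 · 0.287 / 1048) = 0.01397

z* = 2.326
Margin = z* · SE = 2.326 · 0.01397 = 0.0325

CI: 0.713 ± 0.0325 = (0.680, 0.746)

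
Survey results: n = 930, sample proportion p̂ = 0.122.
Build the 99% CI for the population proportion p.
(0.094, 0.150)

Proportion CI:
SE = √(p̂(1-p̂)/n) = √(0.122 · 0.878 / 930) = 0.01073

z* = 2.576
Margin = z* · SE = 2.576 · 0.01073 = 0.0276

CI: 0.122 ± 0.0276 = (0.094, 0.150)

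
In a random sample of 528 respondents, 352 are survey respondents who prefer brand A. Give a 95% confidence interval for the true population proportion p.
(0.626, 0.707)

Proportion CI:
p̂ = 352/528 = 0.66667
SE = √(p̂(1-p̂)/n) = √(0.66667 · 0.33333 / 528) = 0.02052

z* = 1.960
Margin = z* · SE = 1.960 · 0.02052 = 0.0402

CI: 0.66667 ± 0.0402 = (0.626, 0.707)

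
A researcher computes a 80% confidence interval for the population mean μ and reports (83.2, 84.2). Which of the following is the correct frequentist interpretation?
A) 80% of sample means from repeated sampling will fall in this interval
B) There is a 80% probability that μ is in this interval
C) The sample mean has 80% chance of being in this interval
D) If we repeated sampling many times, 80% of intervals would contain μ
D

A) Wrong — coverage applies to intervals containing μ, not to future x̄ values.
B) Wrong — μ is fixed; the randomness lives in the interval, not in μ.
C) Wrong — x̄ is observed and sits in the interval by construction.
D) Correct — this is the frequentist long-run coverage interpretation.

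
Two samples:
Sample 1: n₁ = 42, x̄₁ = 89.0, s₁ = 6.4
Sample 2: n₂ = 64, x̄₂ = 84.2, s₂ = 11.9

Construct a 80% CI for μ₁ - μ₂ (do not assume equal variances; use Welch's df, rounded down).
(2.50, 7.10)

Difference: x̄₁ - x̄₂ = 4.80
SE = √(s₁²/n₁ + s₂²/n₂) = √(6.4²/42 + 11.9²/64) = 1.7855
df = 100.71 → 100 (Welch–Satterthwaite, rounded down)
t* = 1.290

CI: 4.80 ± 1.290 · 1.7855 = 4.80 ± 2.30 = (2.50, 7.10)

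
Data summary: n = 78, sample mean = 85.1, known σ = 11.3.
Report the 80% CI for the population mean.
(83.46, 86.74)

z-interval (σ known):
z* = 1.282 for 80% confidence

Margin of error = z* · σ/√n = 1.282 · 11.3/√78 = 1.64

CI: (85.1 - 1.64, 85.1 + 1.64) = (83.46, 86.74)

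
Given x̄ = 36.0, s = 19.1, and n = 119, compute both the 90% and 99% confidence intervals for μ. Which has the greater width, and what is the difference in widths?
99% CI is wider by 3.36

df = 118
90% CI: t* = 1.658, (33.10, 38.90), width = 2 · t* · s/√n = 5.81
99% CI: t* = 2.618, (31.42, 40.58), width = 2 · t* · s/√n = 9.17

The 99% CI is wider by 9.17 - 5.81 = 3.36.
Higher confidence requires a wider interval.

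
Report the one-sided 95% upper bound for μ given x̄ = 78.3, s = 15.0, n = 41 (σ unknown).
μ ≤ 82.24

Upper bound (one-sided):
t* = 1.684 (one-sided for 95%)
Upper bound = x̄ + t* · s/√n = 78.3 + 1.684 · 15.0/√41 = 82.24

We are 95% confident that μ ≤ 82.24.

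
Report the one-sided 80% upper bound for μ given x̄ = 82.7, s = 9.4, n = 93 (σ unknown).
μ ≤ 83.52

Upper bound (one-sided):
t* = 0.846 (one-sided for 80%)
Upper bound = x̄ + t* · s/√n = 82.7 + 0.846 · 9.4/√93 = 83.52

We are 80% confident that μ ≤ 83.52.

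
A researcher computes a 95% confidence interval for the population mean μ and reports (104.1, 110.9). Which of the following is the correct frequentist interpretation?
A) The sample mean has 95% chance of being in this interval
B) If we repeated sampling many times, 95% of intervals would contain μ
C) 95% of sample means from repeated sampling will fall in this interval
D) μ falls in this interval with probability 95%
B

A) Wrong — x̄ is observed and sits in the interval by construction.
B) Correct — this is the frequentist long-run coverage interpretation.
C) Wrong — coverage applies to intervals containing μ, not to future x̄ values.
D) Wrong — μ is fixed; the randomness lives in the interval, not in μ.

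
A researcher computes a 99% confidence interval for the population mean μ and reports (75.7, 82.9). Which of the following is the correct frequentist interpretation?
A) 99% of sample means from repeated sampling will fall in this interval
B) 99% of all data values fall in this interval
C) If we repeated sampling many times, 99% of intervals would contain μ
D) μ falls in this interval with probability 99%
C

A) Wrong — coverage applies to intervals containing μ, not to future x̄ values.
B) Wrong — a CI is about the parameter μ, not individual data values.
C) Correct — this is the frequentist long-run coverage interpretation.
D) Wrong — μ is fixed; the randomness lives in the interval, not in μ.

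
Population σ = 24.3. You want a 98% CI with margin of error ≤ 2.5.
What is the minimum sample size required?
n ≥ 512

For margin E ≤ 2.5:
n ≥ (z* · σ / E)²
n ≥ (2.326 · 24.3 / 2.5)²
n ≥ 511.15

Minimum n = 512 (rounding up)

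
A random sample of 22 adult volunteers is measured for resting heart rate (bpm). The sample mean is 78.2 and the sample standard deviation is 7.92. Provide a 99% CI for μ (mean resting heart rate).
(73.42, 82.98)

t-interval (σ unknown):
df = n - 1 = 21
t* = 2.831 for 99% confidence

Margin of error = t* · s/√n = 2.831 · 7.92/√22 = 4.78

CI: (73.42, 82.98)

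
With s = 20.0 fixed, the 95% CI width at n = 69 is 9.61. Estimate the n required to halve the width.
n ≈ 276

CI width ∝ 1/√n
To reduce width by factor 2, need √n to grow by 2 → need 2² = 4 times as many samples.

Current: n = 69, width = 9.61
New: n = 276, width ≈ 4.74

Width reduced by factor of 9.61/4.74 = 2.03.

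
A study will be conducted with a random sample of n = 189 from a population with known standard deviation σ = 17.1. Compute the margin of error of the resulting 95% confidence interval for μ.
Margin of error = 2.44

Margin of error = z* · σ/√n
= 1.960 · 17.1/√189
= 1.960 · 17.1/13.7477
= 2.44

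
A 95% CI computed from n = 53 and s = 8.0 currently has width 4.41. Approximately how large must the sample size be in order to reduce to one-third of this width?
n ≈ 477

CI width ∝ 1/√n
To reduce width by factor 3, need √n to grow by 3 → need 3² = 9 times as many samples.

Current: n = 53, width = 4.41
New: n = 477, width ≈ 1.44

Width reduced by factor of 4.41/1.44 = 3.06.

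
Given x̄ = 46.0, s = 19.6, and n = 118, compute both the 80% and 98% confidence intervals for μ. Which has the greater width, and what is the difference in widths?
98% CI is wider by 3.86

df = 117
80% CI: t* = 1.289, (43.67, 48.33), width = 2 · t* · s/√n = 4.65
98% CI: t* = 2.359, (41.74, 50.26), width = 2 · t* · s/√n = 8.51

The 98% CI is wider by 8.51 - 4.65 = 3.86.
Higher confidence requires a wider interval.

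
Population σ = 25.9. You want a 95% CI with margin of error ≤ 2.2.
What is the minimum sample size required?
n ≥ 533

For margin E ≤ 2.2:
n ≥ (z* · σ / E)²
n ≥ (1.960 · 25.9 / 2.2)²
n ≥ 532.43

Minimum n = 533 (rounding up)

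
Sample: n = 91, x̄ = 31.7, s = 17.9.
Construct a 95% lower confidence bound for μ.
μ ≥ 28.58

Lower bound (one-sided):
t* = 1.662 (one-sided for 95%)
Lower bound = x̄ - t* · s/√n = 31.7 - 1.662 · 17.9/√91 = 28.58

We are 95% confident that μ ≥ 28.58.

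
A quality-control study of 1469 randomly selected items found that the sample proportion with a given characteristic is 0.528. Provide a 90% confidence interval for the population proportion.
(0.507, 0.549)

Proportion CI:
SE = √(p̂(1-p̂)/n) = √(0.528 · 0.472 / 1469) = 0.01302

z* = 1.645
Margin = z* · SE = 1.645 · 0.01302 = 0.0214

CI: 0.528 ± 0.0214 = (0.507, 0.549)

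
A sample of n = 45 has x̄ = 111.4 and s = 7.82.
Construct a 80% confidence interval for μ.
(109.88, 112.92)

t-interval (σ unknown):
df = n - 1 = 44
t* = 1.301 for 80% confidence

Margin of error = t* · s/√n = 1.301 · 7.82/√45 = 1.52

CI: (109.88, 112.92)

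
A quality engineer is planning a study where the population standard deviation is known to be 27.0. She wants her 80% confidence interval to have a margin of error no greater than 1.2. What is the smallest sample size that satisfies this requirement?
n ≥ 833

For margin E ≤ 1.2:
n ≥ (z* · σ / E)²
n ≥ (1.282 · 27.0 / 1.2)²
n ≥ 832.03

Minimum n = 833 (rounding up)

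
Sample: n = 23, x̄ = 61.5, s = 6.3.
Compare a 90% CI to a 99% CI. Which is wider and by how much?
99% CI is wider by 2.90

df = 22
90% CI: t* = 1.717, (59.24, 63.76), width = 2 · t* · s/√n = 4.51
99% CI: t* = 2.819, (57.80, 65.20), width = 2 · t* · s/√n = 7.41

The 99% CI is wider by 7.41 - 4.51 = 2.90.
Higher confidence requires a wider interval.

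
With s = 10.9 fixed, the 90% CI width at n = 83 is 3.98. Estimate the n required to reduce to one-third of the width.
n ≈ 747

CI width ∝ 1/√n
To reduce width by factor 3, need √n to grow by 3 → need 3² = 9 times as many samples.

Current: n = 83, width = 3.98
New: n = 747, width ≈ 1.31

Width reduced by factor of 3.98/1.31 = 3.04.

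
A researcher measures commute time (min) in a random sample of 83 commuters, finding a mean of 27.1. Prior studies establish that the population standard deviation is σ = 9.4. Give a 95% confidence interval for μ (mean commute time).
(25.08, 29.12)

z-interval (σ known):
z* = 1.960 for 95% confidence

Margin of error = z* · σ/√n = 1.960 · 9.4/√83 = 2.02

CI: (27.1 - 2.02, 27.1 + 2.02) = (25.08, 29.12)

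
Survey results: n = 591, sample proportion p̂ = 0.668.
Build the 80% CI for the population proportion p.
(0.643, 0.693)

Proportion CI:
SE = √(p̂(1-p̂)/n) = √(0.668 · 0.332 / 591) = 0.01937

z* = 1.282
Margin = z* · SE = 1.282 · 0.01937 = 0.0248

CI: 0.668 ± 0.0248 = (0.643, 0.693)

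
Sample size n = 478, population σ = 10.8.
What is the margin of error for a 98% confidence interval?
Margin of error = 1.15

Margin of error = z* · σ/√n
= 2.326 · 10.8/√478
= 2.326 · 10.8/21.8632
= 1.15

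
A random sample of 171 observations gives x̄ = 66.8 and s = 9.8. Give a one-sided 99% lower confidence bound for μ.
μ ≥ 65.04

Lower bound (one-sided):
t* = 2.348 (one-sided for 99%)
Lower bound = x̄ - t* · s/√n = 66.8 - 2.348 · 9.8/√171 = 65.04

We are 99% confident that μ ≥ 65.04.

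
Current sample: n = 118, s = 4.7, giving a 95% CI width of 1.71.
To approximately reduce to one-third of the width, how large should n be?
n ≈ 1062

CI width ∝ 1/√n
To reduce width by factor 3, need √n to grow by 3 → need 3² = 9 times as many samples.

Current: n = 118, width = 1.71
New: n = 1062, width ≈ 0.57

Width reduced by factor of 1.71/0.57 = 3.00.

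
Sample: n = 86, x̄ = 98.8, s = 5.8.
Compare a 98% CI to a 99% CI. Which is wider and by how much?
99% CI is wider by 0.33

df = 85
98% CI: t* = 2.371, (97.32, 100.28), width = 2 · t* · s/√n = 2.97
99% CI: t* = 2.635, (97.15, 100.45), width = 2 · t* · s/√n = 3.30

The 99% CI is wider by 3.30 - 2.97 = 0.33.
Higher confidence requires a wider interval.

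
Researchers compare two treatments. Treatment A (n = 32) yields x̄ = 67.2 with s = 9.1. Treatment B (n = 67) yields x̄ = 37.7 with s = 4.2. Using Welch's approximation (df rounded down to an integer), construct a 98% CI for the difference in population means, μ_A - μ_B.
(25.40, 33.60)

Difference: x̄₁ - x̄₂ = 29.50
SE = √(s₁²/n₁ + s₂²/n₂) = √(9.1²/32 + 4.2²/67) = 1.6885
df = 37.45 → 37 (Welch–Satterthwaite, rounded down)
t* = 2.431

CI: 29.50 ± 2.431 · 1.6885 = 29.50 ± 4.10 = (25.40, 33.60)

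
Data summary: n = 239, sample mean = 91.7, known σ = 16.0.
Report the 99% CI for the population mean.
(89.03, 94.37)

z-interval (σ known):
z* = 2.576 for 99% confidence

Margin of error = z* · σ/√n = 2.576 · 16.0/√239 = 2.67

CI: (91.7 - 2.67, 91.7 + 2.67) = (89.03, 94.37)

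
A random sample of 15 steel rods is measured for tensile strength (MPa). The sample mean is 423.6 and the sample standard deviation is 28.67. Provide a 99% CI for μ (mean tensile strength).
(401.56, 445.64)

t-interval (σ unknown):
df = n - 1 = 14
t* = 2.977 for 99% confidence

Margin of error = t* · s/√n = 2.977 · 28.67/√15 = 22.04

CI: (401.56, 445.64)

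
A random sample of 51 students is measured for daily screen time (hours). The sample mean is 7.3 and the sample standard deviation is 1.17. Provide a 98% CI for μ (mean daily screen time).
(6.91, 7.69)

t-interval (σ unknown):
df = n - 1 = 50
t* = 2.403 for 98% confidence

Margin of error = t* · s/√n = 2.403 · 1.17/√51 = 0.39

CI: (6.91, 7.69)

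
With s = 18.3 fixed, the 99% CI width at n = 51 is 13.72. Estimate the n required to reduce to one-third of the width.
n ≈ 459

CI width ∝ 1/√n
To reduce width by factor 3, need √n to grow by 3 → need 3² = 9 times as many samples.

Current: n = 51, width = 13.72
New: n = 459, width ≈ 4.42

Width reduced by factor of 13.72/4.42 = 3.10.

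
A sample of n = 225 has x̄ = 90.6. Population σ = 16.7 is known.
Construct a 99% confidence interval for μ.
(87.73, 93.47)

z-interval (σ known):
z* = 2.576 for 99% confidence

Margin of error = z* · σ/√n = 2.576 · 16.7/√225 = 2.87

CI: (90.6 - 2.87, 90.6 + 2.87) = (87.73, 93.47)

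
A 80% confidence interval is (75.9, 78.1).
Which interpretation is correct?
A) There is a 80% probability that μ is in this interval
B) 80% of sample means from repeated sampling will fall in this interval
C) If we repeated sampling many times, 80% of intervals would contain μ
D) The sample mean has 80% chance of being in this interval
C

A) Wrong — μ is fixed; the randomness lives in the interval, not in μ.
B) Wrong — coverage applies to intervals containing μ, not to future x̄ values.
C) Correct — this is the frequentist long-run coverage interpretation.
D) Wrong — x̄ is observed and sits in the interval by construction.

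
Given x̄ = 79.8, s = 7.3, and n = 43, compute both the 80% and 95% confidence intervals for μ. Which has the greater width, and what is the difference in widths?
95% CI is wider by 1.59

df = 42
80% CI: t* = 1.302, (78.35, 81.25), width = 2 · t* · s/√n = 2.90
95% CI: t* = 2.018, (77.55, 82.05), width = 2 · t* · s/√n = 4.49

The 95% CI is wider by 4.49 - 2.90 = 1.59.
Higher confidence requires a wider interval.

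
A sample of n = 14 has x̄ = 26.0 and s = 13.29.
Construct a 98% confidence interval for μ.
(16.59, 35.41)

t-interval (σ unknown):
df = n - 1 = 13
t* = 2.650 for 98% confidence

Margin of error = t* · s/√n = 2.650 · 13.29/√14 = 9.41

CI: (16.59, 35.41)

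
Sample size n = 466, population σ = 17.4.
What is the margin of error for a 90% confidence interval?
Margin of error = 1.33

Margin of error = z* · σ/√n
= 1.645 · 17.4/√466
= 1.645 · 17.4/21.5870
= 1.33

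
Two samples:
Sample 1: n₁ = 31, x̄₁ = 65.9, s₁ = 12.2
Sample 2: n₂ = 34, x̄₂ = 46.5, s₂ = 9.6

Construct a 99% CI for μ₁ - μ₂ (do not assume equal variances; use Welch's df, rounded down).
(12.09, 26.71)

Difference: x̄₁ - x̄₂ = 19.40
SE = √(s₁²/n₁ + s₂²/n₂) = √(12.2²/31 + 9.6²/34) = 2.7408
df = 56.94 → 56 (Welch–Satterthwaite, rounded down)
t* = 2.667

CI: 19.40 ± 2.667 · 2.7408 = 19.40 ± 7.31 = (12.09, 26.71)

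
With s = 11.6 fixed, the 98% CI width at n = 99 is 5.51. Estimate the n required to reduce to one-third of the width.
n ≈ 891

CI width ∝ 1/√n
To reduce width by factor 3, need √n to grow by 3 → need 3² = 9 times as many samples.

Current: n = 99, width = 5.51
New: n = 891, width ≈ 1.81

Width reduced by factor of 5.51/1.81 = 3.04.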